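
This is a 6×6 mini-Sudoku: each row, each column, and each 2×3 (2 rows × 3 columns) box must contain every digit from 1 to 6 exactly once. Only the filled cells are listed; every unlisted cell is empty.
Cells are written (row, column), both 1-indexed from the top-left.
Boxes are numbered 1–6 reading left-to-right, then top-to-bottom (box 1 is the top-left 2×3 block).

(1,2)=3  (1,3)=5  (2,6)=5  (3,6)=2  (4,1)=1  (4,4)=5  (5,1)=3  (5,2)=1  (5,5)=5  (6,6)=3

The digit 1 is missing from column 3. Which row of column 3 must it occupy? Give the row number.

Consider where 1 can go in column 3.
(3,3) is out (box 3 already has a 1).
(4,3) is out (row 4 already has a 1).
(5,3) is out (row 5 already has a 1).
(6,3) is out (box 5 already has a 1).
So the only cell in column 3 that can hold 1 is (2,3).
That is row 2.

2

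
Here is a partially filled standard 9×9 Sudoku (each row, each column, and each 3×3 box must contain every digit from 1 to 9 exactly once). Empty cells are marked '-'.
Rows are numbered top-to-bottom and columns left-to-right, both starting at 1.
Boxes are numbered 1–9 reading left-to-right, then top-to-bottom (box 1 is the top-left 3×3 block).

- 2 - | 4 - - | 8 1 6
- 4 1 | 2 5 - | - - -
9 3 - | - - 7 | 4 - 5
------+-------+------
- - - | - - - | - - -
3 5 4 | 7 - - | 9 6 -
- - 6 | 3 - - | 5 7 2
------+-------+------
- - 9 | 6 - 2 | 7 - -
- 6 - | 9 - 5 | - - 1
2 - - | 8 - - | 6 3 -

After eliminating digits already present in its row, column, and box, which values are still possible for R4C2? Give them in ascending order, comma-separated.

1,7,8,9

Row 4 already contains {}.
Column 2 already contains {2, 3, 4, 5, 6}.
Its 3×3 block (box 4) already contains {3, 4, 5, 6}.
Removing those from 1–9 leaves {1, 7, 8, 9} as the candidates for R4C2.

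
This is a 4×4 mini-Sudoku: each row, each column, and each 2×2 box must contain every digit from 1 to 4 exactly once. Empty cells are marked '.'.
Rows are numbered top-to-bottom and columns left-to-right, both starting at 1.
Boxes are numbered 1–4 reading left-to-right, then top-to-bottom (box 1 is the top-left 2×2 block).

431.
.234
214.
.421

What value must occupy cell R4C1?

3

Row 4 already contains {1, 2, 4}.
Column 1 already contains {2, 4}.
Its 2×2 block (box 3) already contains {1, 2, 4}.
The only value from 1–4 not eliminated is 3, so R4C1 = 3.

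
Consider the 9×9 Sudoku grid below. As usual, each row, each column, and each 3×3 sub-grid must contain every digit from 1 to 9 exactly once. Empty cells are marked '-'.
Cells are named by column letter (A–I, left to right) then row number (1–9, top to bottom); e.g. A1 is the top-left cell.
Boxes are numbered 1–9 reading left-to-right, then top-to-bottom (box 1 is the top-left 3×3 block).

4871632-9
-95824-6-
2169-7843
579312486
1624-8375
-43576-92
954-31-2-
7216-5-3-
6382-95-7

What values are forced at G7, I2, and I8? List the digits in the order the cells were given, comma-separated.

For G7:
  Row 7 already contains {1, 2, 3, 4, 5, 9}.
  Column G already contains {2, 3, 4, 5, 8}.
  Its 3×3 block (box 9) already contains {2, 3, 5, 7}.
  The only value from 1–9 not eliminated is 6, so G7 = 6.
For I2:
  Row 2 already contains {2, 4, 5, 6, 8, 9}.
  Column I already contains {2, 3, 5, 6, 7, 9}.
  Its 3×3 block (box 3) already contains {2, 3, 4, 6, 8, 9}.
  The only value from 1–9 not eliminated is 1, so I2 = 1.
For I8:
  Consider where 4 can go in box 9.
  G7 is out (row 7 already has a 4).
  I7 is out (row 7 already has a 4).
  G8 is out (column G already has a 4).
  H9 is out (column H already has a 4).
  So the only cell in box 9 that can hold 4 is I8.
  So I8 = 4.

6,1,4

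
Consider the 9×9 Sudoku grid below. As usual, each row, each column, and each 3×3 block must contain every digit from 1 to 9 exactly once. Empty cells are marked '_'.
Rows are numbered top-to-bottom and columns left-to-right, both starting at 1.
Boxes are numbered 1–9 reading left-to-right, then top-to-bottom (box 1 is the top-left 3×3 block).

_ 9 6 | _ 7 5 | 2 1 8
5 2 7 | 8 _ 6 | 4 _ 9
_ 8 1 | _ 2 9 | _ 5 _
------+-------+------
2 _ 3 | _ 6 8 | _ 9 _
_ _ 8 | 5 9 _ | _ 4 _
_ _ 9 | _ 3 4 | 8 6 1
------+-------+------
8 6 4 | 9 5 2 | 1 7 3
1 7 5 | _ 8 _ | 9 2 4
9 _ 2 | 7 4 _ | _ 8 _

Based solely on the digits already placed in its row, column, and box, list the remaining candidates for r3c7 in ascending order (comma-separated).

3,6,7

Row 3 already contains {1, 2, 5, 8, 9}.
Column 7 already contains {1, 2, 4, 8, 9}.
Its 3×3 block (box 3) already contains {1, 2, 4, 5, 8, 9}.
Removing those from 1–9 leaves {3, 6, 7} as the candidates for r3c7.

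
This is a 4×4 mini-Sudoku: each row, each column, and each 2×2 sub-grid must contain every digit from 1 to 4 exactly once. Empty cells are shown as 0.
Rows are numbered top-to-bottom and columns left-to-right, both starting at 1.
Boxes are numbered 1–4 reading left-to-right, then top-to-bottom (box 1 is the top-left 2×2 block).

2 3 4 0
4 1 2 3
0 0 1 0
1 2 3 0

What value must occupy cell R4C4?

Row 4 already contains {1, 2, 3}.
Column 4 already contains {3}.
Its 2×2 block (box 4) already contains {1, 3}.
The only value from 1–4 not eliminated is 4, so R4C4 = 4.

4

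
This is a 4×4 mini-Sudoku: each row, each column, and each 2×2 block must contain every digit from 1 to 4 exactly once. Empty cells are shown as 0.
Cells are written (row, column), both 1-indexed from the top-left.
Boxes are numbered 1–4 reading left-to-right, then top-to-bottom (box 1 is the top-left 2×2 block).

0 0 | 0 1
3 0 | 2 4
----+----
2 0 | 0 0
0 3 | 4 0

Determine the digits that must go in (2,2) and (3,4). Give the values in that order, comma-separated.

1,3

For (2,2):
  Row 2 already contains {2, 3, 4}.
  Column 2 already contains {3}.
  Its 2×2 block (box 1) already contains {3}.
  The only value from 1–4 not eliminated is 1, so (2,2) = 1.
For (3,4):
  Row 3 already contains {2}.
  Column 4 already contains {1, 4}.
  Its 2×2 block (box 4) already contains {4}.
  The only value from 1–4 not eliminated is 3, so (3,4) = 3.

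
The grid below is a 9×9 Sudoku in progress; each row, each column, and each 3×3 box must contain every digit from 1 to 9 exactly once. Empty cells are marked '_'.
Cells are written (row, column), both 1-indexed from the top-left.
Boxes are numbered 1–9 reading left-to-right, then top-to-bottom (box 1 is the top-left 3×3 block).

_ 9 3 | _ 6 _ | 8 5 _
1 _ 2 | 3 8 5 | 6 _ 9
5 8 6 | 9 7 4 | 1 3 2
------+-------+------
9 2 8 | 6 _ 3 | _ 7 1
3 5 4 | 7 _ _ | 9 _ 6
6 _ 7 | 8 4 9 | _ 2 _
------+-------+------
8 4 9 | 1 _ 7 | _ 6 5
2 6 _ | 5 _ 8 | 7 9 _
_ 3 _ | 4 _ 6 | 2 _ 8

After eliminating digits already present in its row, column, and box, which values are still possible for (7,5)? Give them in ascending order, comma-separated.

Row 7 already contains {1, 4, 5, 6, 7, 8, 9}.
Column 5 already contains {4, 6, 7, 8}.
Its 3×3 block (box 8) already contains {1, 4, 5, 6, 7, 8}.
Removing those from 1–9 leaves {2, 3} as the candidates for (7,5).

2,3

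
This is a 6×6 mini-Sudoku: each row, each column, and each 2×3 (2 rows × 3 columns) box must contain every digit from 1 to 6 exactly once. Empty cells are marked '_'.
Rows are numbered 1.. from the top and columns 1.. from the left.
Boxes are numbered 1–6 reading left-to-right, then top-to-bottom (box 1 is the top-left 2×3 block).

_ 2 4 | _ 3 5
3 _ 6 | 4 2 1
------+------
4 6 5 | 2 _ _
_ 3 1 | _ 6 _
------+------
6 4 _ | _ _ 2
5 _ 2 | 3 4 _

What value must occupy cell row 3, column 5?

1

Row 3 already contains {2, 4, 5, 6}.
Column 5 already contains {2, 3, 4, 6}.
Its 2×3 block (box 4) already contains {2, 6}.
The only value from 1–6 not eliminated is 1, so row 3, column 5 = 1.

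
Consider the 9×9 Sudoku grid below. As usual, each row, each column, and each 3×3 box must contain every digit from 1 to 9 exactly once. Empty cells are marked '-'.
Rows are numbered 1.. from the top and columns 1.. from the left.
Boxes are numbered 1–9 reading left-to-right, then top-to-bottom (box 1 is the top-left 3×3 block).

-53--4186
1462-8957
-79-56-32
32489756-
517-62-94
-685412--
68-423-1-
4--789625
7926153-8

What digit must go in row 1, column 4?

Row 1 already contains {1, 3, 4, 5, 6, 8}.
Column 4 already contains {2, 4, 5, 6, 7, 8}.
Its 3×3 block (box 2) already contains {2, 4, 5, 6, 8}.
The only value from 1–9 not eliminated is 9, so row 1, column 4 = 9.

9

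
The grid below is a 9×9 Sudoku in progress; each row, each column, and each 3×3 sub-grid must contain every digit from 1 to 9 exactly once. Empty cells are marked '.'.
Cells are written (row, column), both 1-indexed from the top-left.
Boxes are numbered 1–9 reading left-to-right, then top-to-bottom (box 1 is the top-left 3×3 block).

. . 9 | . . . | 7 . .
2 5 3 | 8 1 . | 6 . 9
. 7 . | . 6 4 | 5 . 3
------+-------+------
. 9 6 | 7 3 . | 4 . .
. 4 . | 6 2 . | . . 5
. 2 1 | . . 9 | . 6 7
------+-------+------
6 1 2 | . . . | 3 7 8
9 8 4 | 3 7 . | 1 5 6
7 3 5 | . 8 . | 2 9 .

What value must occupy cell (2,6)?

Row 2 already contains {1, 2, 3, 5, 6, 8, 9}.
Column 6 already contains {4, 9}.
Its 3×3 block (box 2) already contains {1, 4, 6, 8}.
The only value from 1–9 not eliminated is 7, so (2,6) = 7.

7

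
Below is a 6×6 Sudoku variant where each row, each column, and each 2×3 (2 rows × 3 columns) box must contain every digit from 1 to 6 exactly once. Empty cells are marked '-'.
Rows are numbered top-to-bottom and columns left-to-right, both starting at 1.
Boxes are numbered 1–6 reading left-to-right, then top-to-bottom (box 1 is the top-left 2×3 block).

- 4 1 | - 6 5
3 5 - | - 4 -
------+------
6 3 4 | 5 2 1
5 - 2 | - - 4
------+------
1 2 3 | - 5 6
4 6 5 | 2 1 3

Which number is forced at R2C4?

1

Row 2 already contains {3, 4, 5}.
Column 4 already contains {2, 5}.
Its 2×3 block (box 2) already contains {4, 5, 6}.
The only value from 1–6 not eliminated is 1, so R2C4 = 1.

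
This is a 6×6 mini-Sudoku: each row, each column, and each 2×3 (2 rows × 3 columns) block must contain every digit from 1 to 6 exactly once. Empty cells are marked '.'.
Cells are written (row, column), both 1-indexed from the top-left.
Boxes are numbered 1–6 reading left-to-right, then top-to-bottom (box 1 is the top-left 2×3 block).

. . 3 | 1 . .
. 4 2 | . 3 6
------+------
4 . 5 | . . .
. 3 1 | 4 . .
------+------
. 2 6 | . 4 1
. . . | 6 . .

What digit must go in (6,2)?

Cell (6,2) itself could take any of {1, 5} by direct elimination.
Consider where 1 can go in column 2.
(1,2) is out (row 1 already has a 1).
(3,2) is out (box 3 already has a 1).
So the only cell in column 2 that can hold 1 is (6,2).
Therefore (6,2) = 1.

1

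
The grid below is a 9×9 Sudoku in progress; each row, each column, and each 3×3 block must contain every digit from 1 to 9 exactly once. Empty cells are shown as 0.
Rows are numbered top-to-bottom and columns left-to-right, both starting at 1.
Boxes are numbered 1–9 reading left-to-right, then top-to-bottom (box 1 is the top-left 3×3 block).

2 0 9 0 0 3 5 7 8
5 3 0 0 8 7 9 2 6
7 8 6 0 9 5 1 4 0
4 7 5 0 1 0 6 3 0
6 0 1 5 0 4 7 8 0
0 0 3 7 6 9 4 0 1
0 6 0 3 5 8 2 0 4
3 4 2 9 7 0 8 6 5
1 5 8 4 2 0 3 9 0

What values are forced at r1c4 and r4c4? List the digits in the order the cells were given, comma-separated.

For r1c4:
  Consider where 6 can go in row 1.
  r1c2 is out (column 2 already has a 6).
  r1c5 is out (column 5 already has a 6).
  So the only cell in row 1 that can hold 6 is r1c4.
  So r1c4 = 6.
For r4c4:
  Consider where 8 can go in box 5.
  r4c6 is out (column 6 already has a 8).
  r5c5 is out (row 5 already has a 8).
  So the only cell in box 5 that can hold 8 is r4c4.
  So r4c4 = 8.

6,8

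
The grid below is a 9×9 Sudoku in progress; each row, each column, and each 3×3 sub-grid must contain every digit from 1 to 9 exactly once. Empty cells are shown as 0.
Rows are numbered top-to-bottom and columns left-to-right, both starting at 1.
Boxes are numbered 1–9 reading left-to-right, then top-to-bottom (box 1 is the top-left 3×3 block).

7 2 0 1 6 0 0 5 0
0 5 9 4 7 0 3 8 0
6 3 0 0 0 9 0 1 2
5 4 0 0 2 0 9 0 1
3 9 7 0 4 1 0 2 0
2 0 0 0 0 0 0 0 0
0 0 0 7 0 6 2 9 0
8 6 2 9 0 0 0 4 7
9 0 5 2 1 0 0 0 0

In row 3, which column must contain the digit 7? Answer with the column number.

7

Consider where 7 can go in row 3.
r3c3 is out (column 3 already has a 7).
r3c4 is out (column 4 already has a 7).
r3c5 is out (column 5 already has a 7).
So the only cell in row 3 that can hold 7 is r3c7.
That is column 7.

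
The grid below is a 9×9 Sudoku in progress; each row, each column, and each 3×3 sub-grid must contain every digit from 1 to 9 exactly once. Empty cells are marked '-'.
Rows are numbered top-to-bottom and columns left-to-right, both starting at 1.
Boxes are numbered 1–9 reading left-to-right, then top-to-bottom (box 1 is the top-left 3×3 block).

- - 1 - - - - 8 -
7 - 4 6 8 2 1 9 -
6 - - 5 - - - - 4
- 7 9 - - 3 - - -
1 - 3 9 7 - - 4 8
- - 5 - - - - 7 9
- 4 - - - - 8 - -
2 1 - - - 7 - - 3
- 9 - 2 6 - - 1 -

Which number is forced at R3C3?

Cell R3C3 itself could take any of {2, 8} by direct elimination.
Consider where 2 can go in column 3.
R7C3 is out (box 7 already has a 2).
R8C3 is out (row 8 already has a 2).
R9C3 is out (row 9 already has a 2).
So the only cell in column 3 that can hold 2 is R3C3.
Therefore R3C3 = 2.

2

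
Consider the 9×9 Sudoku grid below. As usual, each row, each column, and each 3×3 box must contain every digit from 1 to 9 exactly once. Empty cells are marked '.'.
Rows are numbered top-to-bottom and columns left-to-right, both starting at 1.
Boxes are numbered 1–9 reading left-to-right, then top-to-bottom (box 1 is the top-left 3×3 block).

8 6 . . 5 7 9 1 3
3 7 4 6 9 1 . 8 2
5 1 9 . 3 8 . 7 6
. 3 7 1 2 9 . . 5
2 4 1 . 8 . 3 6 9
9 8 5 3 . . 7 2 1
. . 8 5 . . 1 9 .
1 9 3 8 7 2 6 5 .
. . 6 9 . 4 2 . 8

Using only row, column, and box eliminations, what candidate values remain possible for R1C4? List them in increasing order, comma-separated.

2,4

Row 1 already contains {1, 3, 5, 6, 7, 8, 9}.
Column 4 already contains {1, 3, 5, 6, 8, 9}.
Its 3×3 block (box 2) already contains {1, 3, 5, 6, 7, 8, 9}.
Removing those from 1–9 leaves {2, 4} as the candidates for R1C4.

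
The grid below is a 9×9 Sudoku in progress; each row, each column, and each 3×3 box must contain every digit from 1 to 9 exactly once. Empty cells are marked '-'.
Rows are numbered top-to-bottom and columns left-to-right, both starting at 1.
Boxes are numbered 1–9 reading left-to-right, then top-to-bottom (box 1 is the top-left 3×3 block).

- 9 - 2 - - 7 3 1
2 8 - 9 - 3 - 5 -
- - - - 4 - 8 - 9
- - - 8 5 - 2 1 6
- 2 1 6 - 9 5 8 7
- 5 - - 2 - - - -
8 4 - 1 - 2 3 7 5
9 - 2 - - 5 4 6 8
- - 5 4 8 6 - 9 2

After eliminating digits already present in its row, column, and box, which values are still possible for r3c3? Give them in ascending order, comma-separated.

3,6,7

Row 3 already contains {4, 8, 9}.
Column 3 already contains {1, 2, 5}.
Its 3×3 block (box 1) already contains {2, 8, 9}.
Removing those from 1–9 leaves {3, 6, 7} as the candidates for r3c3.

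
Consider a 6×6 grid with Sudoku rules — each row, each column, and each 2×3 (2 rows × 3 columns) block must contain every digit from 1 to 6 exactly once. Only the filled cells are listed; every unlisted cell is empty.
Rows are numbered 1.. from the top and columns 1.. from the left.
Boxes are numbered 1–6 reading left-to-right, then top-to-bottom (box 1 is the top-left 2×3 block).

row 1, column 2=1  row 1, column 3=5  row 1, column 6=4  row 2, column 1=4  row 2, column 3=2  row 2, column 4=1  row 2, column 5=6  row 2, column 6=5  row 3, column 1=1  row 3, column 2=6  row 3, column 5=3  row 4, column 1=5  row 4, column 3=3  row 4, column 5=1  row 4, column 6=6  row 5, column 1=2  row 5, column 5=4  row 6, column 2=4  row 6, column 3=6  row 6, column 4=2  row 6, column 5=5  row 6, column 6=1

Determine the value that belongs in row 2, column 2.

Row 2 already contains {1, 2, 4, 5, 6}.
Column 2 already contains {1, 4, 6}.
Its 2×3 block (box 1) already contains {1, 2, 4, 5}.
The only value from 1–6 not eliminated is 3, so row 2, column 2 = 3.

3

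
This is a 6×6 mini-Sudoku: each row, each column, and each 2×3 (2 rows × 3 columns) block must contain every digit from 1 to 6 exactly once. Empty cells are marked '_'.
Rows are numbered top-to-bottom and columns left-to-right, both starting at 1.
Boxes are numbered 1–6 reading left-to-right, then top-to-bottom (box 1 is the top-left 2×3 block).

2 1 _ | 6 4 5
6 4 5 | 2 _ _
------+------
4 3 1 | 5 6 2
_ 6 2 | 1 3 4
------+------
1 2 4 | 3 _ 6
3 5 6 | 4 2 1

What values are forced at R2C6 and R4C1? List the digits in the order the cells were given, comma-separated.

For R2C6:
  Row 2 already contains {2, 4, 5, 6}.
  Column 6 already contains {1, 2, 4, 5, 6}.
  Its 2×3 block (box 2) already contains {2, 4, 5, 6}.
  The only value from 1–6 not eliminated is 3, so R2C6 = 3.
For R4C1:
  Row 4 already contains {1, 2, 3, 4, 6}.
  Column 1 already contains {1, 2, 3, 4, 6}.
  Its 2×3 block (box 3) already contains {1, 2, 3, 4, 6}.
  The only value from 1–6 not eliminated is 5, so R4C1 = 5.

3,5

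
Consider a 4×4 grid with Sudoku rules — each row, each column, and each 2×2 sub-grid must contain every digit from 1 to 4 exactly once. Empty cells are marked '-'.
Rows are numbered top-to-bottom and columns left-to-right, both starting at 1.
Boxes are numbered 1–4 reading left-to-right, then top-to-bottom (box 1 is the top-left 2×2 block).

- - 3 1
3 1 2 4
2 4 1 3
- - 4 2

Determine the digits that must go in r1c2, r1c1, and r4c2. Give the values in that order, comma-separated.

2,4,3

For r1c2:
  Row 1 already contains {1, 3}.
  Column 2 already contains {1, 4}.
  Its 2×2 block (box 1) already contains {1, 3}.
  The only value from 1–4 not eliminated is 2, so r1c2 = 2.
For r1c1:
  Row 1 already contains {1, 3}.
  Column 1 already contains {2, 3}.
  Its 2×2 block (box 1) already contains {1, 3}.
  The only value from 1–4 not eliminated is 4, so r1c1 = 4.
For r4c2:
  Row 4 already contains {2, 4}.
  Column 2 already contains {1, 4}.
  Its 2×2 block (box 3) already contains {2, 4}.
  The only value from 1–4 not eliminated is 3, so r4c2 = 3.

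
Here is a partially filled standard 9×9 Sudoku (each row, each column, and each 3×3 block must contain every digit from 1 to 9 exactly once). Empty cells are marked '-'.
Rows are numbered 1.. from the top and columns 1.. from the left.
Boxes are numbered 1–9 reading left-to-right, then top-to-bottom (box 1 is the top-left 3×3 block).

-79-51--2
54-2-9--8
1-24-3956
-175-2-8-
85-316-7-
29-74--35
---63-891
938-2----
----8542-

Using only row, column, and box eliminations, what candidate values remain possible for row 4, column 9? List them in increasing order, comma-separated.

Row 4 already contains {1, 2, 5, 7, 8}.
Column 9 already contains {1, 2, 5, 6, 8}.
Its 3×3 block (box 6) already contains {3, 5, 7, 8}.
Removing those from 1–9 leaves {4, 9} as the candidates for row 4, column 9.

4,9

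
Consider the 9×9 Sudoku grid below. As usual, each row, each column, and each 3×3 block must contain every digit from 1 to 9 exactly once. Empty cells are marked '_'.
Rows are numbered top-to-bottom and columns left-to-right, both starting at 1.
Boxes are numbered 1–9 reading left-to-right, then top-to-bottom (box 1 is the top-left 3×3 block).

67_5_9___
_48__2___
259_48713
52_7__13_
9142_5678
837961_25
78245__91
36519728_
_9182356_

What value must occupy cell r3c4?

6

Row 3 already contains {1, 2, 3, 4, 5, 7, 8, 9}.
Column 4 already contains {1, 2, 4, 5, 7, 8, 9}.
Its 3×3 block (box 2) already contains {2, 4, 5, 8, 9}.
The only value from 1–9 not eliminated is 6, so r3c4 = 6.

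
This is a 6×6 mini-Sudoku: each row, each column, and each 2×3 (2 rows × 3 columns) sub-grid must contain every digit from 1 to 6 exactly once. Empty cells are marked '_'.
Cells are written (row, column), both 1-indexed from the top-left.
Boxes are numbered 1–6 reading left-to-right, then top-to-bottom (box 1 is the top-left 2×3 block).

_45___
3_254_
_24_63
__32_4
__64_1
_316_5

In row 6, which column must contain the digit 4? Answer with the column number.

Consider where 4 can go in row 6.
(6,5) is out (column 5 already has a 4).
So the only cell in row 6 that can hold 4 is (6,1).
That is column 1.

1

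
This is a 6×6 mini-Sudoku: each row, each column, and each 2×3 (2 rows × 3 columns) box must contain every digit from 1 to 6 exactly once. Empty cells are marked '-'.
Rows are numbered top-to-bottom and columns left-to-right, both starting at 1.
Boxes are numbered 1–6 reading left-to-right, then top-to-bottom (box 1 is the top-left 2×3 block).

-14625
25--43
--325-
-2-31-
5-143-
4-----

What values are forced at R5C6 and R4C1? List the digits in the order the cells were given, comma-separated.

2,6

For R5C6:
  Consider where 2 can go in row 5.
  R5C2 is out (column 2 already has a 2).
  So the only cell in row 5 that can hold 2 is R5C6.
  So R5C6 = 2.
For R4C1:
  Row 4 already contains {1, 2, 3}.
  Column 1 already contains {2, 4, 5}.
  Its 2×3 block (box 3) already contains {2, 3}.
  The only value from 1–6 not eliminated is 6, so R4C1 = 6.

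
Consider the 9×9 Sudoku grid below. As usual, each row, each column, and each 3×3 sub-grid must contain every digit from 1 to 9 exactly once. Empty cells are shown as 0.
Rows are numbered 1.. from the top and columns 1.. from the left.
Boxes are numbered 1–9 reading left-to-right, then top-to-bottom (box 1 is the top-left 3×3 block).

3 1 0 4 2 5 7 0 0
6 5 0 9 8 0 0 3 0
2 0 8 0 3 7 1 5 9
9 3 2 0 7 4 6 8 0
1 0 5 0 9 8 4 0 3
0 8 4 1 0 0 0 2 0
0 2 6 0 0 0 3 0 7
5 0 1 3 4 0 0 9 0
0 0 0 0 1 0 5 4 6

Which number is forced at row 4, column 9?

1

Cell row 4, column 9 itself could take any of {1, 5} by direct elimination.
Consider where 1 can go in column 9.
row 1, column 9 is out (row 1 already has a 1).
row 2, column 9 is out (box 3 already has a 1).
row 6, column 9 is out (row 6 already has a 1).
row 8, column 9 is out (row 8 already has a 1).
So the only cell in column 9 that can hold 1 is row 4, column 9.
Therefore row 4, column 9 = 1.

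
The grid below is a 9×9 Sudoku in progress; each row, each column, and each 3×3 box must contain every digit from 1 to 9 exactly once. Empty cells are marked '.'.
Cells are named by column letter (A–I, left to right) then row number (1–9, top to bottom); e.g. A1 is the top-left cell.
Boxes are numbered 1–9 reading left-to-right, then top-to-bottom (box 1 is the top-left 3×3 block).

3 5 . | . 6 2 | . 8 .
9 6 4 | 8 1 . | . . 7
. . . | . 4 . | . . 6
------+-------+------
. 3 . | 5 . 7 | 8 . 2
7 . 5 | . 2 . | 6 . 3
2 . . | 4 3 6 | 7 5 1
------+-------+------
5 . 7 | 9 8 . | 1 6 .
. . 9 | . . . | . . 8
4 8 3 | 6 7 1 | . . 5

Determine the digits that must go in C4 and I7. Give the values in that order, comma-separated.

6,4

For C4:
  Consider where 6 can go in column C.
  C1 is out (row 1 already has a 6).
  C3 is out (row 3 already has a 6).
  C6 is out (row 6 already has a 6).
  So the only cell in column C that can hold 6 is C4.
  So C4 = 6.
For I7:
  Row 7 already contains {1, 5, 6, 7, 8, 9}.
  Column I already contains {1, 2, 3, 5, 6, 7, 8}.
  Its 3×3 block (box 9) already contains {1, 5, 6, 8}.
  The only value from 1–9 not eliminated is 4, so I7 = 4.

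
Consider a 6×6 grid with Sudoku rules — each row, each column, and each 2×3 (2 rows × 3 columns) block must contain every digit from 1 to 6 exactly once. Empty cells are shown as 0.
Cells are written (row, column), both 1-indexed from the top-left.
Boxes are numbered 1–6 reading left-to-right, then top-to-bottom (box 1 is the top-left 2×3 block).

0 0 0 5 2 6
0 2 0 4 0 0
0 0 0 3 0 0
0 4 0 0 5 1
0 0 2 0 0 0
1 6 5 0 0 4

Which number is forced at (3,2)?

Cell (3,2) itself could take any of {1, 5} by direct elimination.
Consider where 5 can go in column 2.
(1,2) is out (row 1 already has a 5).
(5,2) is out (box 5 already has a 5).
So the only cell in column 2 that can hold 5 is (3,2).
Therefore (3,2) = 5.

5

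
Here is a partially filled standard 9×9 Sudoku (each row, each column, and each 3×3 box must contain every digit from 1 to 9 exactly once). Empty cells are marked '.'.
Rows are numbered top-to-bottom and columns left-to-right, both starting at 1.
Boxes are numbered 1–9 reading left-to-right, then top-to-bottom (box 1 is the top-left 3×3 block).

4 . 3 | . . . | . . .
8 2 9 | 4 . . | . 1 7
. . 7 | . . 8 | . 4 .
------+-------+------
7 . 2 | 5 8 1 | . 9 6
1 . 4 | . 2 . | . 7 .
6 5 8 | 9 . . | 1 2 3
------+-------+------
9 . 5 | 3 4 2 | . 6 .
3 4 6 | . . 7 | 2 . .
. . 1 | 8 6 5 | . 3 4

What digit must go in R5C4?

Row 5 already contains {1, 2, 4, 7}.
Column 4 already contains {3, 4, 5, 8, 9}.
Its 3×3 block (box 5) already contains {1, 2, 5, 8, 9}.
The only value from 1–9 not eliminated is 6, so R5C4 = 6.

6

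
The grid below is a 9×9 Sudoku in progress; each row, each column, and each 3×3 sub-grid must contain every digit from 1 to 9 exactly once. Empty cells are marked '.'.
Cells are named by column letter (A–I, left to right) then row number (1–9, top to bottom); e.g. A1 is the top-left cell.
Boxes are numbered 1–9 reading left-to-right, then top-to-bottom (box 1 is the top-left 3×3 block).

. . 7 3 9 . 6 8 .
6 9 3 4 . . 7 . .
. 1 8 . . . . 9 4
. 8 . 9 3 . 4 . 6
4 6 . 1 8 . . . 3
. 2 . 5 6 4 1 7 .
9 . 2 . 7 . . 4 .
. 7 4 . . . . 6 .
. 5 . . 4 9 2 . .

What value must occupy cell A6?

3

Row 6 already contains {1, 2, 4, 5, 6, 7}.
Column A already contains {4, 6, 9}.
Its 3×3 block (box 4) already contains {2, 4, 6, 8}.
The only value from 1–9 not eliminated is 3, so A6 = 3.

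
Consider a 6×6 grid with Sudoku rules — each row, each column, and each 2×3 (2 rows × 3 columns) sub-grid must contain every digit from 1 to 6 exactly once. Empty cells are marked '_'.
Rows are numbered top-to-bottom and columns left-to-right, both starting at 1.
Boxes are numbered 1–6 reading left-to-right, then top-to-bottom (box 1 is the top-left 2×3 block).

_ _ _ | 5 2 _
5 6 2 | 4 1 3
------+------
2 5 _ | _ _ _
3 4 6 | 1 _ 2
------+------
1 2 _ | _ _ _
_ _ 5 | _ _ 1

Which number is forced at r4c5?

5

Row 4 already contains {1, 2, 3, 4, 6}.
Column 5 already contains {1, 2}.
Its 2×3 block (box 4) already contains {1, 2}.
The only value from 1–6 not eliminated is 5, so r4c5 = 5.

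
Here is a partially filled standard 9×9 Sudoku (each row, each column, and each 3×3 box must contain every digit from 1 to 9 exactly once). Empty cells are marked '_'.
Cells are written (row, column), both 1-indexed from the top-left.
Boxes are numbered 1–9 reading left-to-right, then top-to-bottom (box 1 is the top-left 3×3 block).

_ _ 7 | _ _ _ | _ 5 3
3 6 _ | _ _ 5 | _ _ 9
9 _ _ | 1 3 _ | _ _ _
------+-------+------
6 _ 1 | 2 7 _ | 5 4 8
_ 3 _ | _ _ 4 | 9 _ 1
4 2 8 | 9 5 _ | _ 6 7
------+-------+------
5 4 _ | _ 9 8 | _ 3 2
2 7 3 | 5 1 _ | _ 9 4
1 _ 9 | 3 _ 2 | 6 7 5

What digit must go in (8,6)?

6

Row 8 already contains {1, 2, 3, 4, 5, 7, 9}.
Column 6 already contains {2, 4, 5, 8}.
Its 3×3 block (box 8) already contains {1, 2, 3, 5, 8, 9}.
The only value from 1–9 not eliminated is 6, so (8,6) = 6.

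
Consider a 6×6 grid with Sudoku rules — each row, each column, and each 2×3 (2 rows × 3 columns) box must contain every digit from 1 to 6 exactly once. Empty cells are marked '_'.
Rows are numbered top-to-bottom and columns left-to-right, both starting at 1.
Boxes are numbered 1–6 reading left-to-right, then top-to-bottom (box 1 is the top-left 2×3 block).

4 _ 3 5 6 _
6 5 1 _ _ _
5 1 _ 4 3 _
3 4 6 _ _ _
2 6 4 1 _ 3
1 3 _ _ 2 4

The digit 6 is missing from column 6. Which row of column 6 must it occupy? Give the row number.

3

Consider where 6 can go in column 6.
R1C6 is out (row 1 already has a 6).
R2C6 is out (row 2 already has a 6).
R4C6 is out (row 4 already has a 6).
So the only cell in column 6 that can hold 6 is R3C6.
That is row 3.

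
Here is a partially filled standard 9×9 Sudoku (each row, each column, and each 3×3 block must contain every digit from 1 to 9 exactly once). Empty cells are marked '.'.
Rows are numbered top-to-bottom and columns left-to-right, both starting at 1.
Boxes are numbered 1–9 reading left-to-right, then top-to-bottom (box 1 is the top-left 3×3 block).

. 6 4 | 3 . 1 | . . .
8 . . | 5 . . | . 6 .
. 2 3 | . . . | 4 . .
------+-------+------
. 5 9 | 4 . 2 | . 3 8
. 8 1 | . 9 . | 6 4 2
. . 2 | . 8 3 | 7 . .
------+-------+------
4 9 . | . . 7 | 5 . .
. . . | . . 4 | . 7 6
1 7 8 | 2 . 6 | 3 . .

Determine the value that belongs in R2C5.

Cell R2C5 itself could take any of {2, 4, 7} by direct elimination.
Consider where 4 can go in box 2.
R1C5 is out (row 1 already has a 4).
R2C6 is out (column 6 already has a 4).
R3C4 is out (row 3 already has a 4).
R3C5 is out (row 3 already has a 4).
R3C6 is out (row 3 already has a 4).
So the only cell in box 2 that can hold 4 is R2C5.
Therefore R2C5 = 4.

4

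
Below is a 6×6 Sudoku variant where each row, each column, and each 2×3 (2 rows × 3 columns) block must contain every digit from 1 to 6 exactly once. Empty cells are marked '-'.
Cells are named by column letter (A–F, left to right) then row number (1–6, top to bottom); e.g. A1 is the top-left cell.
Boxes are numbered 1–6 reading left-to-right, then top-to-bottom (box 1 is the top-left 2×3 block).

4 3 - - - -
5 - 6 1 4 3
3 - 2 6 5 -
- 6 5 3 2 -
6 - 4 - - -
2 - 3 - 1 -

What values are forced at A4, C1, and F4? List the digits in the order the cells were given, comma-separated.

For A4:
  Row 4 already contains {2, 3, 5, 6}.
  Column A already contains {2, 3, 4, 5, 6}.
  Its 2×3 block (box 3) already contains {2, 3, 5, 6}.
  The only value from 1–6 not eliminated is 1, so A4 = 1.
For C1:
  Row 1 already contains {3, 4}.
  Column C already contains {2, 3, 4, 5, 6}.
  Its 2×3 block (box 1) already contains {3, 4, 5, 6}.
  The only value from 1–6 not eliminated is 1, so C1 = 1.
For F4:
  Consider where 4 can go in row 4.
  A4 is out (column A already has a 4).
  So the only cell in row 4 that can hold 4 is F4.
  So F4 = 4.

1,1,4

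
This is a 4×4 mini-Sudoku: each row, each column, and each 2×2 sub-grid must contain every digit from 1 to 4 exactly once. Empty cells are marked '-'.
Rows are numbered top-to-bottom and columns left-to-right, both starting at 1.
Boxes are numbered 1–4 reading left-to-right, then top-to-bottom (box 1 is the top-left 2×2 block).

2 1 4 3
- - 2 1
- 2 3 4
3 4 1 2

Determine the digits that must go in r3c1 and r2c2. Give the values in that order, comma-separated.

For r3c1:
  Row 3 already contains {2, 3, 4}.
  Column 1 already contains {2, 3}.
  Its 2×2 block (box 3) already contains {2, 3, 4}.
  The only value from 1–4 not eliminated is 1, so r3c1 = 1.
For r2c2:
  Row 2 already contains {1, 2}.
  Column 2 already contains {1, 2, 4}.
  Its 2×2 block (box 1) already contains {1, 2}.
  The only value from 1–4 not eliminated is 3, so r2c2 = 3.

1,3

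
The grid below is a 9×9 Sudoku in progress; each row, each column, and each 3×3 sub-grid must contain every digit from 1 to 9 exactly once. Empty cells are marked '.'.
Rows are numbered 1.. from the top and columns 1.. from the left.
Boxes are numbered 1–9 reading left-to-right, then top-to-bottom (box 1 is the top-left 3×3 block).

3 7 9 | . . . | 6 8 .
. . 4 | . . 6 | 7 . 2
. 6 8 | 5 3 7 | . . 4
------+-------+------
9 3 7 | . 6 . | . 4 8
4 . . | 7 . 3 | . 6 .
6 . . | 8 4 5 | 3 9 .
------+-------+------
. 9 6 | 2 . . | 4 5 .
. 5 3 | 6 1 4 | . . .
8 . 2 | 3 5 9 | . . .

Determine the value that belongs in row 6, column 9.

7

Cell row 6, column 9 itself could take any of {1, 7} by direct elimination.
Consider where 7 can go in row 6.
row 6, column 2 is out (column 2 already has a 7).
row 6, column 3 is out (column 3 already has a 7).
So the only cell in row 6 that can hold 7 is row 6, column 9.
Therefore row 6, column 9 = 7.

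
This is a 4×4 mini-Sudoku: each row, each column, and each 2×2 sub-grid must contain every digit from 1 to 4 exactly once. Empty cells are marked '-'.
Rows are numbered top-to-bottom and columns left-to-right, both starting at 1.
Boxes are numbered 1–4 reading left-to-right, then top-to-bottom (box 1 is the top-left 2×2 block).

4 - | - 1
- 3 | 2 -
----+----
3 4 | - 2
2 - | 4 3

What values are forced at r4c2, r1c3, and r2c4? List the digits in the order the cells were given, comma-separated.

1,3,4

For r4c2:
  Row 4 already contains {2, 3, 4}.
  Column 2 already contains {3, 4}.
  Its 2×2 block (box 3) already contains {2, 3, 4}.
  The only value from 1–4 not eliminated is 1, so r4c2 = 1.
For r1c3:
  Row 1 already contains {1, 4}.
  Column 3 already contains {2, 4}.
  Its 2×2 block (box 2) already contains {1, 2}.
  The only value from 1–4 not eliminated is 3, so r1c3 = 3.
For r2c4:
  Row 2 already contains {2, 3}.
  Column 4 already contains {1, 2, 3}.
  Its 2×2 block (box 2) already contains {1, 2}.
  The only value from 1–4 not eliminated is 4, so r2c4 = 4.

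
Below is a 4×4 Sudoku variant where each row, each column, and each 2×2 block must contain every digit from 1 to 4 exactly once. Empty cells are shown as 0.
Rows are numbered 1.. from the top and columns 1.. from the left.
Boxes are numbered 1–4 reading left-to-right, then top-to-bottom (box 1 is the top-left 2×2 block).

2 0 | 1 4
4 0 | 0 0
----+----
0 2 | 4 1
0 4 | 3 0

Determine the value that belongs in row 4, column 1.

Row 4 already contains {3, 4}.
Column 1 already contains {2, 4}.
Its 2×2 block (box 3) already contains {2, 4}.
The only value from 1–4 not eliminated is 1, so row 4, column 1 = 1.

1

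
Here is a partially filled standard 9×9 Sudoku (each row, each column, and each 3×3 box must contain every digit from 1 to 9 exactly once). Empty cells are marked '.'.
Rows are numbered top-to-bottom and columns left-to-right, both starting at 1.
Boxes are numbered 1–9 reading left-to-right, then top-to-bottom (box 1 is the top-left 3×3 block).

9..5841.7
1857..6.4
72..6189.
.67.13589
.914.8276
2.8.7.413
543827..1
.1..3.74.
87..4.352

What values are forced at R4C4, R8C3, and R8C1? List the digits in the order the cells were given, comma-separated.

For R4C4:
  Row 4 already contains {1, 3, 5, 6, 7, 8, 9}.
  Column 4 already contains {4, 5, 7, 8}.
  Its 3×3 block (box 5) already contains {1, 3, 4, 7, 8}.
  The only value from 1–9 not eliminated is 2, so R4C4 = 2.
For R8C3:
  Consider where 2 can go in column 3.
  R1C3 is out (box 1 already has a 2).
  R3C3 is out (row 3 already has a 2).
  R9C3 is out (row 9 already has a 2).
  So the only cell in column 3 that can hold 2 is R8C3.
  So R8C3 = 2.
For R8C1:
  Row 8 already contains {1, 3, 4, 7}.
  Column 1 already contains {1, 2, 5, 7, 8, 9}.
  Its 3×3 block (box 7) already contains {1, 3, 4, 5, 7, 8}.
  The only value from 1–9 not eliminated is 6, so R8C1 = 6.

2,2,6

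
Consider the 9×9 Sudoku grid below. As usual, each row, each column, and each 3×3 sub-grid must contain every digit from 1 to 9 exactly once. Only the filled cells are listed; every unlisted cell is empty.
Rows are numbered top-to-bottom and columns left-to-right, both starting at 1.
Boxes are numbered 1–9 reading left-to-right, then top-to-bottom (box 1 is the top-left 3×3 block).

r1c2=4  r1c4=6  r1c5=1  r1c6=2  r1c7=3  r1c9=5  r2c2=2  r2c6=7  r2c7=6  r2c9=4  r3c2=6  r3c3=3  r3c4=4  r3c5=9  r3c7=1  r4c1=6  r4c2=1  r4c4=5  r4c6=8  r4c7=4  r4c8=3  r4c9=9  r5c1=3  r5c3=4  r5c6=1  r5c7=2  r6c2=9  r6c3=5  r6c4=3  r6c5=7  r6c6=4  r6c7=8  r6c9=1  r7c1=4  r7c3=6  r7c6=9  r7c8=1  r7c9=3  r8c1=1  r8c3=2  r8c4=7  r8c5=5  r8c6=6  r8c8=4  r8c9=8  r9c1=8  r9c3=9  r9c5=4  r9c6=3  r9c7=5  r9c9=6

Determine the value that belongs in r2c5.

3

Cell r2c5 itself could take any of {3, 8} by direct elimination.
Consider where 3 can go in row 2.
r2c1 is out (column 1 already has a 3).
r2c3 is out (column 3 already has a 3).
r2c4 is out (column 4 already has a 3).
r2c8 is out (column 8 already has a 3).
So the only cell in row 2 that can hold 3 is r2c5.
Therefore r2c5 = 3.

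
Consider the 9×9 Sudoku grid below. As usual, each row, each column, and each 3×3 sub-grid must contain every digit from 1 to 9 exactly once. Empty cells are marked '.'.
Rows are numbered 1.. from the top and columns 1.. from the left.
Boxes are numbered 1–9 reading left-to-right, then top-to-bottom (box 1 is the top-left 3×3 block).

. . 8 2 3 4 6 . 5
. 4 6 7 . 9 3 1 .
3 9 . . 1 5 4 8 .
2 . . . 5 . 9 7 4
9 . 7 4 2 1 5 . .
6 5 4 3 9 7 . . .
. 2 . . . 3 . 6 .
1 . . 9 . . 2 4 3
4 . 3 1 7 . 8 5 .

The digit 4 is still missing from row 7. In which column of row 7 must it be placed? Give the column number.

5

Consider where 4 can go in row 7.
row 7, column 1 is out (column 1 already has a 4).
row 7, column 3 is out (column 3 already has a 4).
row 7, column 4 is out (column 4 already has a 4).
row 7, column 7 is out (column 7 already has a 4).
row 7, column 9 is out (column 9 already has a 4).
So the only cell in row 7 that can hold 4 is row 7, column 5.
That is column 5.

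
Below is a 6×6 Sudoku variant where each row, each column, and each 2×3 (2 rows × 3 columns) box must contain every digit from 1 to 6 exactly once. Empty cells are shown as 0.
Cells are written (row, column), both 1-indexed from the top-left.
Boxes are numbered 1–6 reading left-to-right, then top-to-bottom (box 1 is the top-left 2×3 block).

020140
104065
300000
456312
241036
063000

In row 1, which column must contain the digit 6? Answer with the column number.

1

Consider where 6 can go in row 1.
(1,3) is out (column 3 already has a 6).
(1,6) is out (column 6 already has a 6).
So the only cell in row 1 that can hold 6 is (1,1).
That is column 1.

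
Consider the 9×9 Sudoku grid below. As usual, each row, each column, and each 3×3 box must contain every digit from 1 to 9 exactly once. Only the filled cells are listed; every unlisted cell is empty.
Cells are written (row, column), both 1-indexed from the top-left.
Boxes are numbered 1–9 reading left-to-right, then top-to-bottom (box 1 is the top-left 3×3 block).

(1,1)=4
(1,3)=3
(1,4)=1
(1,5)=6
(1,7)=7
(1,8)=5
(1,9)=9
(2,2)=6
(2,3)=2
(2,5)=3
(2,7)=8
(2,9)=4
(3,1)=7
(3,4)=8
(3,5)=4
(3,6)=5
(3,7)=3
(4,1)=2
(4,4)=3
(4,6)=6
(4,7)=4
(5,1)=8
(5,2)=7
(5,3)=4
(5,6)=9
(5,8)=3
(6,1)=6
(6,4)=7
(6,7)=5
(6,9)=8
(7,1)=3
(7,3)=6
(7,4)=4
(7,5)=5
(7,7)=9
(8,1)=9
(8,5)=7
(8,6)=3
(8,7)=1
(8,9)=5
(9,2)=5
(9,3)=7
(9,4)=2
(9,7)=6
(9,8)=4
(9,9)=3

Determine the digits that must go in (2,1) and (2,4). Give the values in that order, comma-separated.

For (2,1):
  Consider where 5 can go in column 1.
  (9,1) is out (row 9 already has a 5).
  So the only cell in column 1 that can hold 5 is (2,1).
  So (2,1) = 5.
For (2,4):
  Row 2 already contains {2, 3, 4, 6, 8}.
  Column 4 already contains {1, 2, 3, 4, 7, 8}.
  Its 3×3 block (box 2) already contains {1, 3, 4, 5, 6, 8}.
  The only value from 1–9 not eliminated is 9, so (2,4) = 9.

5,9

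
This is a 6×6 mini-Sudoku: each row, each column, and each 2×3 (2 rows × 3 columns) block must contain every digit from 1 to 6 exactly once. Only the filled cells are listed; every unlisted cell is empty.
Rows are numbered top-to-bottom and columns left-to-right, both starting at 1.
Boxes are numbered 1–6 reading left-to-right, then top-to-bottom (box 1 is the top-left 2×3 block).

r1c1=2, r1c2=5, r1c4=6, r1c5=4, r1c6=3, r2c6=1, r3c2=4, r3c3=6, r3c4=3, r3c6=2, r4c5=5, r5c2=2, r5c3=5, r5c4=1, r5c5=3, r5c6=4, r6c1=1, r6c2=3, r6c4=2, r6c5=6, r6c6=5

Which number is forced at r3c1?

Row 3 already contains {2, 3, 4, 6}.
Column 1 already contains {1, 2}.
Its 2×3 block (box 3) already contains {4, 6}.
The only value from 1–6 not eliminated is 5, so r3c1 = 5.

5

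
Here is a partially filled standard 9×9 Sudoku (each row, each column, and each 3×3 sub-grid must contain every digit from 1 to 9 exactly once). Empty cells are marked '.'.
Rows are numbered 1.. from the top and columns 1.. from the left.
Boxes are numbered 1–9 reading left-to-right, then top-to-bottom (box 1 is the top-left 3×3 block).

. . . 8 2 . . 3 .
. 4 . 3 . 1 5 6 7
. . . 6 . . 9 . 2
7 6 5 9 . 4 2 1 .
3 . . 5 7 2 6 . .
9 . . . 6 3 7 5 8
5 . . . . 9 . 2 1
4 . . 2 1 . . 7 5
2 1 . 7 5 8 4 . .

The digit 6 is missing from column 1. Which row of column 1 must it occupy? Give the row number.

Consider where 6 can go in column 1.
row 2, column 1 is out (row 2 already has a 6).
row 3, column 1 is out (row 3 already has a 6).
So the only cell in column 1 that can hold 6 is row 1, column 1.
That is row 1.

1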